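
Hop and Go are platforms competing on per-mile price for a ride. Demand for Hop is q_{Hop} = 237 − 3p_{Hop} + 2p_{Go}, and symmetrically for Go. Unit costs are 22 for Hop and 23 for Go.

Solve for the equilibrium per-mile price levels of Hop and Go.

Hop's profit: π = (p_{Hop} − 22)(237 − 3p_{Hop} + 2p_{Go}).
∂π/∂p_{Hop} = 303 − 6p_{Hop} + 2p_{Go} = 0 ⇒ p_{Hop} = 50.5 + (1/3)p_{Go}.
Similarly p_{Go} = 51 + (1/3)p_{Hop}.
Plugging p_{Go} into Hop's best response: p_{Hop} = 50.5 + (1/3)(51 + (1/3)p_{Hop}) ⇒ (8/9)p_{Hop} = 67.5, so p_{Hop} = 75.9375.
Then p_{Go} = 51 + (1/3)·75.9375 = 76.3125.

75.9375, 76.3125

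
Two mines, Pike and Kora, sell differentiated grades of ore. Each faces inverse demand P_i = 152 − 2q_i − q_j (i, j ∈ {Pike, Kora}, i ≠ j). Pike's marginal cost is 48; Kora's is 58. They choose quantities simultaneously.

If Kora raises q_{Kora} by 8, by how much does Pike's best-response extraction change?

Mine Pike's profit: π = q_{Pike}(152 − 2q_{Pike} − q_{Kora}) − 48q_{Pike}.
∂π/∂q_{Pike} = 104 − 4q_{Pike} − q_{Kora} = 0 ⇒ q_{Pike} = 26 − 0.25q_{Kora}.
The reaction-function slope is −0.25, so an 8-unit rise in q_{Kora} moves q_{Pike} by −0.25 × 8 = −2. Pike's best response falls — the actions are strategic substitutes.

-2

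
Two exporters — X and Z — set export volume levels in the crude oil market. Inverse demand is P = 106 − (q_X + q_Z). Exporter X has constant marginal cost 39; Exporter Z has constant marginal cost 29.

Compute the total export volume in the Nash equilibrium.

Exporter X's profit: π = q_X(106 − (q_X + q_Z)) − 39q_X.
∂π/∂q_X = 67 − 2q_X − q_Z = 0, so q_X = 33.5 − 0.5q_Z.
By the same steps for Z: q_Z = 38.5 − 0.5q_X.
Plugging q_Z into X's best response: q_X = 33.5 − 0.5(38.5 − 0.5q_X) ⇒ 0.75q_X = 14.25, so q_X = 19.
Then q_Z = 38.5 − 0.5·19 = 29.
Total export volume: 19 + 29 = 48.

48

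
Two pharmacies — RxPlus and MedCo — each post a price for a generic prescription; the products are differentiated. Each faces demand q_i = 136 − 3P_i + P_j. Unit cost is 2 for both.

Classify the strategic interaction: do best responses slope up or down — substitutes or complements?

strategic complements

RxPlus's profit: π = (P_{RxPlus} − 2)(136 − 3P_{RxPlus} + P_{MedCo}).
∂π/∂P_{RxPlus} = 142 − 6P_{RxPlus} + P_{MedCo} = 0 ⇒ P_{RxPlus} = 71/3 + (1/6)P_{MedCo}.
The best-response slope dP_{RxPlus}/dP_{MedCo} = 1/6 > 0: the reaction function is upward-sloping, so the choices are strategic complements.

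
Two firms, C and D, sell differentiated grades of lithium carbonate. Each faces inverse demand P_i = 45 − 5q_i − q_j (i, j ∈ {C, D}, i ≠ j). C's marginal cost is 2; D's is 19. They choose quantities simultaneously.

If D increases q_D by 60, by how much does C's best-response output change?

Firm C's profit: π = q_C(45 − 5q_C − q_D) − 2q_C.
∂π/∂q_C = 43 − 10q_C − q_D = 0 ⇒ q_C = 4.3 − 0.1q_D.
The reaction-function slope is −0.1, so a 60-unit rise in q_D moves q_C by −0.1 × 60 = −6. C's best response falls — the actions are strategic substitutes.

-6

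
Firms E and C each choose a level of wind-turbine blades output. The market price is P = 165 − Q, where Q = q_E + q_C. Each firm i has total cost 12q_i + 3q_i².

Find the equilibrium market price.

131

Firm E's profit: π = q_E(165 − (q_E + q_C)) − 12q_E − 3q_E².
∂π/∂q_E = 153 − 8q_E − q_C = 0, so q_E = 19.125 − 0.125q_C.
The game is symmetric, so in equilibrium q_C = q_E: the reaction function gives 1.125q_E = 19.125, hence q_E = 17.
Equilibrium price: P = 165 − 34 = 131.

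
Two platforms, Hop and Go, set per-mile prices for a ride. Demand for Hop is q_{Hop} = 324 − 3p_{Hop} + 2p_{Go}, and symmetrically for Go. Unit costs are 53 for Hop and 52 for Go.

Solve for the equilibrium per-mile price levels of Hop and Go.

Hop's profit: π = (p_{Hop} − 53)(324 − 3p_{Hop} + 2p_{Go}).
∂π/∂p_{Hop} = 483 − 6p_{Hop} + 2p_{Go} = 0 ⇒ p_{Hop} = 80.5 + (1/3)p_{Go}.
Similarly p_{Go} = 80 + (1/3)p_{Hop}.
Solving the two reaction functions simultaneously: (1 − (1/3)(1/3))p_{Hop} = 80.5 + (1/3)·80, so (8/9)p_{Hop} = 643/6 and p_{Hop} = 120.5625.
Then p_{Go} = 80 + (1/3)·120.5625 = 120.1875.

120.5625, 120.1875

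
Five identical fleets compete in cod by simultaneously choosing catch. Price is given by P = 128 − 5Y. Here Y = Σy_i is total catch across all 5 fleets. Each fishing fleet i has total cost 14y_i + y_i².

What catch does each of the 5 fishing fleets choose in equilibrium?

A representative fishing fleet's profit is π_i = y_i(128 − 5Y) − 14y_i − y_i², with Y = y_i + Σ_{j≠i} y_j.
First-order condition: 114 − 12y_i − 5Σ_{j≠i} y_j = 0.
In a symmetric equilibrium every fishing fleet chooses the same y, so Σ_{j≠i} y_j = 4y. The condition becomes 114 − 32y = 0, giving y = 114/32 = 3.5625.

3.5625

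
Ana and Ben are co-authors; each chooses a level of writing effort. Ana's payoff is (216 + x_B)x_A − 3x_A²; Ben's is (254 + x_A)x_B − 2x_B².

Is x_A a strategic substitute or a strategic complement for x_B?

strategic complements

Expanding Ana's payoff: 216x_A + x_Bx_A − 3x_A².
∂π/∂x_A = 216 + x_B − 6x_A = 0, so x_A = 36 + (1/6)x_B.
The best-response slope dx_A/dx_B = 1/6 > 0: the reaction function is upward-sloping, so the choices are strategic complements.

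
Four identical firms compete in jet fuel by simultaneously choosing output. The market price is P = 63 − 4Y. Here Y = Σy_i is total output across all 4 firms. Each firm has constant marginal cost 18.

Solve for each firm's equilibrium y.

A representative firm's profit is π_i = y_i(63 − 4Y) − 18y_i, with Y = y_i + Σ_{j≠i} y_j.
First-order condition: 45 − 8y_i − 4Σ_{j≠i} y_j = 0.
With identical firms, set every y_j = y: then 45 − 8y − 12y = 0, i.e. y = 45/20 = 2.25.

2.25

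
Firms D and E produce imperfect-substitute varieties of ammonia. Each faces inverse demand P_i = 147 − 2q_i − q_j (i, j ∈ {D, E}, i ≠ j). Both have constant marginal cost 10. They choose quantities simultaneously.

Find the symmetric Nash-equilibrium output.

27.4

Firm D's profit: π = q_D(147 − 2q_D − q_E) − 10q_D.
∂π/∂q_D = 137 − 4q_D − q_E = 0 ⇒ q_D = 34.25 − 0.25q_E.
By symmetry q_E = q_D; substituting into the reaction function, 1.25q_D = 34.25 and q_D = 27.4.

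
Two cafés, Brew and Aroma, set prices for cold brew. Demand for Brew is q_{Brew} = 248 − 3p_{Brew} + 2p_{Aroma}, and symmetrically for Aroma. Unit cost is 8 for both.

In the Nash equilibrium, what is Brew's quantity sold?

180

Brew's profit: π = (p_{Brew} − 8)(248 − 3p_{Brew} + 2p_{Aroma}).
∂π/∂p_{Brew} = 272 − 6p_{Brew} + 2p_{Aroma} = 0 ⇒ p_{Brew} = 136/3 + (1/3)p_{Aroma}.
The game is symmetric, so in equilibrium p_{Aroma} = p_{Brew}: the reaction function gives (2/3)p_{Brew} = 136/3, hence p_{Brew} = 68.
q_{Brew} = 248 − 3·68 + 2·68 = 180.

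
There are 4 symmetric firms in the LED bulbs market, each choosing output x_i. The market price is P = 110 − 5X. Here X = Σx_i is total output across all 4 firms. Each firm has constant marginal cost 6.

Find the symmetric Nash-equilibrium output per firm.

4.16

A representative firm's profit is π_i = x_i(110 − 5X) − 6x_i, with X = x_i + Σ_{j≠i} x_j.
First-order condition: 104 − 10x_i − 5Σ_{j≠i} x_j = 0.
Imposing symmetry (x_j = x for all j) turns Σ_{j≠i} x_j into 3x, so 104 = 25x and x = 4.16.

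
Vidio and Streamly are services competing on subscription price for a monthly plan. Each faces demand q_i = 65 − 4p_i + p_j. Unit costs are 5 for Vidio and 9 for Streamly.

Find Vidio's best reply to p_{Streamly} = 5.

Vidio's profit: π = (p_{Vidio} − 5)(65 − 4p_{Vidio} + p_{Streamly}).
∂π/∂p_{Vidio} = 85 − 8p_{Vidio} + p_{Streamly} = 0 ⇒ p_{Vidio} = 10.625 + 0.125p_{Streamly}.
At p_{Streamly} = 5: p_{Vidio} = 10.625 + 0.125·5 = 11.25.

11.25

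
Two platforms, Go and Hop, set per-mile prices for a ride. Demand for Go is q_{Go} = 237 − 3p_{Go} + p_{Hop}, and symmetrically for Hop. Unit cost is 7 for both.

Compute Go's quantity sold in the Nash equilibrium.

Go's profit: π = (p_{Go} − 7)(237 − 3p_{Go} + p_{Hop}).
∂π/∂p_{Go} = 258 − 6p_{Go} + p_{Hop} = 0 ⇒ p_{Go} = 43 + (1/6)p_{Hop}.
By symmetry p_{Hop} = p_{Go}; substituting into the reaction function, (5/6)p_{Go} = 43 and p_{Go} = 51.6.
q_{Go} = 237 − 3·51.6 + 51.6 = 133.8.

133.8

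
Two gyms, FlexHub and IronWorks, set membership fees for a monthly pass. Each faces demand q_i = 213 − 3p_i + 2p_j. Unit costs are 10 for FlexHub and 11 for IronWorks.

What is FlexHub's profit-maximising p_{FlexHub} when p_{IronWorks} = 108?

FlexHub's profit: π = (p_{FlexHub} − 10)(213 − 3p_{FlexHub} + 2p_{IronWorks}).
∂π/∂p_{FlexHub} = 243 − 6p_{FlexHub} + 2p_{IronWorks} = 0 ⇒ p_{FlexHub} = 40.5 + (1/3)p_{IronWorks}.
At p_{IronWorks} = 108: p_{FlexHub} = 40.5 + (1/3)·108 = 76.5.

76.5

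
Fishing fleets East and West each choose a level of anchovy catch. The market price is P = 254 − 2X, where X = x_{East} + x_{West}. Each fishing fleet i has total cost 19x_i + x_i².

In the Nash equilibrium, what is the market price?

136.5

Fishing fleet East's profit: π = x_{East}(254 − 2(x_{East} + x_{West})) − 19x_{East} − x_{East}².
∂π/∂x_{East} = 235 − 6x_{East} − 2x_{West} = 0, so x_{East} = 235/6 − (1/3)x_{West}.
Setting x_{East} = x_{West} in the reaction function: x_{East} = 235/6 − (1/3)x_{East}, so x_{East} = (235/6) / (4/3) = 29.375.
Equilibrium price: P = 254 − 2·58.75 = 136.5.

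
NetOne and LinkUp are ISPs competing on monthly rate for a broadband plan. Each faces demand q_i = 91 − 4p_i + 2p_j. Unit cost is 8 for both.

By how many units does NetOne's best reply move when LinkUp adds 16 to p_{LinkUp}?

4

NetOne's profit: π = (p_{NetOne} − 8)(91 − 4p_{NetOne} + 2p_{LinkUp}).
∂π/∂p_{NetOne} = 123 − 8p_{NetOne} + 2p_{LinkUp} = 0 ⇒ p_{NetOne} = 15.375 + 0.25p_{LinkUp}.
The reaction-function slope is 0.25, so a 16-unit rise in p_{LinkUp} moves p_{NetOne} by 0.25 × 16 = 4. NetOne's best response rises — the actions are strategic complements.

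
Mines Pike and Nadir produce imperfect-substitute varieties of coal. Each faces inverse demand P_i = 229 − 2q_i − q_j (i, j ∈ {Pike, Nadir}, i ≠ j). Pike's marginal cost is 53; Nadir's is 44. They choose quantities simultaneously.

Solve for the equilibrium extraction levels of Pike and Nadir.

Mine Pike's profit: π = q_{Pike}(229 − 2q_{Pike} − q_{Nadir}) − 53q_{Pike}.
∂π/∂q_{Pike} = 176 − 4q_{Pike} − q_{Nadir} = 0 ⇒ q_{Pike} = 44 − 0.25q_{Nadir}.
Similarly q_{Nadir} = 46.25 − 0.25q_{Pike}.
Solving the two reaction functions simultaneously: (1 − (−0.25)(−0.25))q_{Pike} = 44 − 0.25·46.25, so 0.9375q_{Pike} = 32.4375 and q_{Pike} = 34.6.
Then q_{Nadir} = 46.25 − 0.25·34.6 = 37.6.

34.6, 37.6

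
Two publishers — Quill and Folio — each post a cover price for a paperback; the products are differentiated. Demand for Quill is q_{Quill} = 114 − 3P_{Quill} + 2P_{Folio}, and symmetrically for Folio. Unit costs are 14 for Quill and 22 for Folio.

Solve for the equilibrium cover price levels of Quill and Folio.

40.5, 43.5

Quill's profit: π = (P_{Quill} − 14)(114 − 3P_{Quill} + 2P_{Folio}).
∂π/∂P_{Quill} = 156 − 6P_{Quill} + 2P_{Folio} = 0 ⇒ P_{Quill} = 26 + (1/3)P_{Folio}.
Similarly P_{Folio} = 30 + (1/3)P_{Quill}.
Solving the two reaction functions simultaneously: (1 − (1/3)(1/3))P_{Quill} = 26 + (1/3)·30, so (8/9)P_{Quill} = 36 and P_{Quill} = 40.5.
Then P_{Folio} = 30 + (1/3)·40.5 = 43.5.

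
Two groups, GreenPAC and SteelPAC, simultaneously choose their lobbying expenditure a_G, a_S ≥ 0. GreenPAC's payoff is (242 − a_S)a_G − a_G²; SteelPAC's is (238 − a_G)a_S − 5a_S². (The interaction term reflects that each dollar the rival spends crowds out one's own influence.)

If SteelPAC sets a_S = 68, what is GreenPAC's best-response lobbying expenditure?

87

Expanding GreenPAC's payoff: 242a_G − a_Sa_G − a_G².
∂π/∂a_G = 242 − a_S − 2a_G = 0, so a_G = 121 − 0.5a_S.
At a_S = 68: a_G = 121 − 0.5·68 = 87.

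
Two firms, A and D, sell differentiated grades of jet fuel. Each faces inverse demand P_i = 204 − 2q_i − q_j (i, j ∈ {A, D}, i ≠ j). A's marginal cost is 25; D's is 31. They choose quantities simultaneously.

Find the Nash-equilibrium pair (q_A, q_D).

Firm A's profit: π = q_A(204 − 2q_A − q_D) − 25q_A.
∂π/∂q_A = 179 − 4q_A − q_D = 0 ⇒ q_A = 44.75 − 0.25q_D.
Similarly q_D = 43.25 − 0.25q_A.
Substituting the second reaction function into the first: q_A = 44.75 − 0.25(43.25 − 0.25q_A), which gives 0.9375q_A = 33.9375 ⇒ q_A = 36.2.
Then q_D = 43.25 − 0.25·36.2 = 34.2.

36.2, 34.2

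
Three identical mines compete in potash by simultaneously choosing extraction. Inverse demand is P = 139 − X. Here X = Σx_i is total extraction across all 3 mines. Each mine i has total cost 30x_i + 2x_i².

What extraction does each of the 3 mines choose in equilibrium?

13.625

A representative mine's profit is π_i = x_i(139 − X) − 30x_i − 2x_i², with X = x_i + Σ_{j≠i} x_j.
First-order condition: 109 − 6x_i − Σ_{j≠i} x_j = 0.
In a symmetric equilibrium every mine chooses the same x, so Σ_{j≠i} x_j = 2x. The condition becomes 109 − 8x = 0, giving x = 109/8 = 13.625.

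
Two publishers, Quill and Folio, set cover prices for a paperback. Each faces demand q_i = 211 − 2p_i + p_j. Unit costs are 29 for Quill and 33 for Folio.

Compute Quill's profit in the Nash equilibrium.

7490.88

Quill's profit: π = (p_{Quill} − 29)(211 − 2p_{Quill} + p_{Folio}).
∂π/∂p_{Quill} = 269 − 4p_{Quill} + p_{Folio} = 0 ⇒ p_{Quill} = 67.25 + 0.25p_{Folio}.
Similarly p_{Folio} = 69.25 + 0.25p_{Quill}.
Plugging p_{Folio} into Quill's best response: p_{Quill} = 67.25 + 0.25(69.25 + 0.25p_{Quill}) ⇒ 0.9375p_{Quill} = 84.5625, so p_{Quill} = 90.2.
Then p_{Folio} = 69.25 + 0.25·90.2 = 91.8.
q_{Quill} = 211 − 2·90.2 + 91.8 = 122.4.
Profit = (90.2 − 29)·122.4 = 7490.88.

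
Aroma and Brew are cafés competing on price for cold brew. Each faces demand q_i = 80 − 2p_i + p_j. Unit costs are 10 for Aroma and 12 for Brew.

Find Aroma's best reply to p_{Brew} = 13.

Aroma's profit: π = (p_{Aroma} − 10)(80 − 2p_{Aroma} + p_{Brew}).
∂π/∂p_{Aroma} = 100 − 4p_{Aroma} + p_{Brew} = 0 ⇒ p_{Aroma} = 25 + 0.25p_{Brew}.
At p_{Brew} = 13: p_{Aroma} = 25 + 0.25·13 = 28.25.

28.25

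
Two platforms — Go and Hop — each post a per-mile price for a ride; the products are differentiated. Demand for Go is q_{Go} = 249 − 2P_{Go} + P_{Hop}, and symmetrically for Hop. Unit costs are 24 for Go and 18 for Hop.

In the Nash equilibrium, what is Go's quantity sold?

Go's profit: π = (P_{Go} − 24)(249 − 2P_{Go} + P_{Hop}).
∂π/∂P_{Go} = 297 − 4P_{Go} + P_{Hop} = 0 ⇒ P_{Go} = 74.25 + 0.25P_{Hop}.
Similarly P_{Hop} = 71.25 + 0.25P_{Go}.
Substituting the second reaction function into the first: P_{Go} = 74.25 + 0.25(71.25 + 0.25P_{Go}), which gives 0.9375P_{Go} = 92.0625 ⇒ P_{Go} = 98.2.
Then P_{Hop} = 71.25 + 0.25·98.2 = 95.8.
q_{Go} = 249 − 2·98.2 + 95.8 = 148.4.

148.4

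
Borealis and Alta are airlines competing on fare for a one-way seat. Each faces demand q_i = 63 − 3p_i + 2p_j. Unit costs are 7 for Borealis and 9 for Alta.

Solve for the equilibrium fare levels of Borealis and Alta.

Borealis's profit: π = (p_{Borealis} − 7)(63 − 3p_{Borealis} + 2p_{Alta}).
∂π/∂p_{Borealis} = 84 − 6p_{Borealis} + 2p_{Alta} = 0 ⇒ p_{Borealis} = 14 + (1/3)p_{Alta}.
Similarly p_{Alta} = 15 + (1/3)p_{Borealis}.
Solving the two reaction functions simultaneously: (1 − (1/3)(1/3))p_{Borealis} = 14 + (1/3)·15, so (8/9)p_{Borealis} = 19 and p_{Borealis} = 21.375.
Then p_{Alta} = 15 + (1/3)·21.375 = 22.125.

21.375, 22.125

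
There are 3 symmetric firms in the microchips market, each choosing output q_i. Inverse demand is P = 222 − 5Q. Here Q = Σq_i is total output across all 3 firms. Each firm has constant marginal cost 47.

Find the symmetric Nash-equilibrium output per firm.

A representative firm's profit is π_i = q_i(222 − 5Q) − 47q_i, with Q = q_i + Σ_{j≠i} q_j.
First-order condition: 175 − 10q_i − 5Σ_{j≠i} q_j = 0.
Imposing symmetry (q_j = q for all j) turns Σ_{j≠i} q_j into 2q, so 175 = 20q and q = 8.75.

8.75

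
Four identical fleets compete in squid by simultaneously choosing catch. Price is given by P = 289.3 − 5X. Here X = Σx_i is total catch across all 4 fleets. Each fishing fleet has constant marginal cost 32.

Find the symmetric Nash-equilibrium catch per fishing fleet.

10.292

A representative fishing fleet's profit is π_i = x_i(289.3 − 5X) − 32x_i, with X = x_i + Σ_{j≠i} x_j.
First-order condition: 257.3 − 10x_i − 5Σ_{j≠i} x_j = 0.
Imposing symmetry (x_j = x for all j) turns Σ_{j≠i} x_j into 3x, so 257.3 = 25x and x = 10.292.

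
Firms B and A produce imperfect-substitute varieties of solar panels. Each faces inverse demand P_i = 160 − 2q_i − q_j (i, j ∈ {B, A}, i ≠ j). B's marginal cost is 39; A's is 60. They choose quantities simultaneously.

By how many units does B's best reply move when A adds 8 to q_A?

-2

Firm B's profit: π = q_B(160 − 2q_B − q_A) − 39q_B.
∂π/∂q_B = 121 − 4q_B − q_A = 0 ⇒ q_B = 30.25 − 0.25q_A.
The reaction-function slope is −0.25, so an 8-unit rise in q_A moves q_B by −0.25 × 8 = −2. B's best response falls — the actions are strategic substitutes.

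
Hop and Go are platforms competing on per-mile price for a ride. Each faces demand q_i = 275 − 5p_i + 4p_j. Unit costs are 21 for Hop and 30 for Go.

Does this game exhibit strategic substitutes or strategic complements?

strategic complements

Hop's profit: π = (p_{Hop} − 21)(275 − 5p_{Hop} + 4p_{Go}).
∂π/∂p_{Hop} = 380 − 10p_{Hop} + 4p_{Go} = 0 ⇒ p_{Hop} = 38 + 0.4p_{Go}.
The best-response slope dp_{Hop}/dp_{Go} = 0.4 > 0: the reaction function is upward-sloping, so the choices are strategic complements.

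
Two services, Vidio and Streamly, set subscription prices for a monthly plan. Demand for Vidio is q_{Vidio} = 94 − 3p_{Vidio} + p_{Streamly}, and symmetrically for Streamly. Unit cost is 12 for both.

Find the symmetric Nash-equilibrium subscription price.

26

Vidio's profit: π = (p_{Vidio} − 12)(94 − 3p_{Vidio} + p_{Streamly}).
∂π/∂p_{Vidio} = 130 − 6p_{Vidio} + p_{Streamly} = 0 ⇒ p_{Vidio} = 65/3 + (1/6)p_{Streamly}.
The game is symmetric, so in equilibrium p_{Streamly} = p_{Vidio}: the reaction function gives (5/6)p_{Vidio} = 65/3, hence p_{Vidio} = 26.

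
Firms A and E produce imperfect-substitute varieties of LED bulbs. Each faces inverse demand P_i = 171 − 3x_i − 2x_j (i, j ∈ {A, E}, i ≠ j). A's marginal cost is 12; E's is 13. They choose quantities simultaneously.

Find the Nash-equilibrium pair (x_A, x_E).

Firm A's profit: π = x_A(171 − 3x_A − 2x_E) − 12x_A.
∂π/∂x_A = 159 − 6x_A − 2x_E = 0 ⇒ x_A = 26.5 − (1/3)x_E.
Similarly x_E = 79/3 − (1/3)x_A.
Substituting the second reaction function into the first: x_A = 26.5 − (1/3)(79/3 − (1/3)x_A), which gives (8/9)x_A = 319/18 ⇒ x_A = 19.9375.
Then x_E = 79/3 − (1/3)·19.9375 = 19.6875.

19.9375, 19.6875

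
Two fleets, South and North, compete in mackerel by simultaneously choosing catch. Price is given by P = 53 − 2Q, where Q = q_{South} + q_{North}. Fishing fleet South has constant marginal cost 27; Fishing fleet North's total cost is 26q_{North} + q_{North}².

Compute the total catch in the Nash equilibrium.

7.9

Fishing fleet South's profit: π = q_{South}(53 − 2(q_{South} + q_{North})) − 27q_{South}.
∂π/∂q_{South} = 26 − 4q_{South} − 2q_{North} = 0, so q_{South} = 6.5 − 0.5q_{North}.
For North: ∂π/∂q_{North} = 27 − 6q_{North} − 2q_{South} = 0 ⇒ q_{North} = 4.5 − (1/3)q_{South}.
Solving the two reaction functions simultaneously: (1 − (−0.5)(−1/3))q_{South} = 6.5 − 0.5·4.5, so (5/6)q_{South} = 4.25 and q_{South} = 5.1.
Then q_{North} = 4.5 − (1/3)·5.1 = 2.8.
Total catch: 5.1 + 2.8 = 7.9.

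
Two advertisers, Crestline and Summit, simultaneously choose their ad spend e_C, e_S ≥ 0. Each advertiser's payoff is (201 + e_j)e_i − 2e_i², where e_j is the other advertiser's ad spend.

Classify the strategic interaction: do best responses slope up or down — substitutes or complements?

strategic complements

Crestline's payoff is (201 + e_S)e_C − 2e_C².
∂π/∂e_C = 201 + e_S − 4e_C = 0, so e_C = 50.25 + 0.25e_S.
The best-response slope de_C/de_S = 0.25 > 0: the reaction function is upward-sloping, so the choices are strategic complements.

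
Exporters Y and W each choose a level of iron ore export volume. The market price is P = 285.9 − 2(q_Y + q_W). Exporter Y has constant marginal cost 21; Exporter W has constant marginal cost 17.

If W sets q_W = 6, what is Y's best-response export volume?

63.225

Exporter Y's profit: π = q_Y(285.9 − 2(q_Y + q_W)) − 21q_Y.
∂π/∂q_Y = 264.9 − 4q_Y − 2q_W = 0, so q_Y = 66.225 − 0.5q_W.
At q_W = 6: q_Y = 66.225 − 0.5·6 = 63.225.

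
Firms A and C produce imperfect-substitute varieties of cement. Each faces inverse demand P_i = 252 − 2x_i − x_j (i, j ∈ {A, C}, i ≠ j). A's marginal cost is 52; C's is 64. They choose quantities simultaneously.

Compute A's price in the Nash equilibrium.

133.6

Firm A's profit: π = x_A(252 − 2x_A − x_C) − 52x_A.
∂π/∂x_A = 200 − 4x_A − x_C = 0 ⇒ x_A = 50 − 0.25x_C.
Similarly x_C = 47 − 0.25x_A.
Solving the two reaction functions simultaneously: (1 − (−0.25)(−0.25))x_A = 50 − 0.25·47, so 0.9375x_A = 38.25 and x_A = 40.8.
Then x_C = 47 − 0.25·40.8 = 36.8.
P_A = 252 − 2·40.8 − 36.8 = 133.6.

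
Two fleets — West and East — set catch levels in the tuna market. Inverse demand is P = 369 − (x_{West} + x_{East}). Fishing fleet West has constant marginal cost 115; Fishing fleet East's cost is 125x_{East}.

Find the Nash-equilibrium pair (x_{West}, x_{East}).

88, 78

Fishing fleet West's profit: π = x_{West}(369 − (x_{West} + x_{East})) − 115x_{West}.
∂π/∂x_{West} = 254 − 2x_{West} − x_{East} = 0, so x_{West} = 127 − 0.5x_{East}.
By the same steps for East: x_{East} = 122 − 0.5x_{West}.
Substituting the second reaction function into the first: x_{West} = 127 − 0.5(122 − 0.5x_{West}), which gives 0.75x_{West} = 66 ⇒ x_{West} = 88.
Then x_{East} = 122 − 0.5·88 = 78.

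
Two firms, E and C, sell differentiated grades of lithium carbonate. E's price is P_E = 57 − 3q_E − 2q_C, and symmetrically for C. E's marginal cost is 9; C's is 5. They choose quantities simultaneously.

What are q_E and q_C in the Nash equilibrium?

Firm E's profit: π = q_E(57 − 3q_E − 2q_C) − 9q_E.
∂π/∂q_E = 48 − 6q_E − 2q_C = 0 ⇒ q_E = 8 − (1/3)q_C.
Similarly q_C = 26/3 − (1/3)q_E.
Solving the two reaction functions simultaneously: (1 − (−1/3)(−1/3))q_E = 8 − (1/3)·(26/3), so (8/9)q_E = 46/9 and q_E = 5.75.
Then q_C = 26/3 − (1/3)·5.75 = 6.75.

5.75, 6.75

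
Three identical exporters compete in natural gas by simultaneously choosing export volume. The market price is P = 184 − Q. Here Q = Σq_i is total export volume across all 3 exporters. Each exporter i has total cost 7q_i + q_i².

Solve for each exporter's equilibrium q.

A representative exporter's profit is π_i = q_i(184 − Q) − 7q_i − q_i², with Q = q_i + Σ_{j≠i} q_j.
First-order condition: 177 − 4q_i − Σ_{j≠i} q_j = 0.
In a symmetric equilibrium every exporter chooses the same q, so Σ_{j≠i} q_j = 2q. The condition becomes 177 − 6q = 0, giving q = 177/6 = 29.5.

29.5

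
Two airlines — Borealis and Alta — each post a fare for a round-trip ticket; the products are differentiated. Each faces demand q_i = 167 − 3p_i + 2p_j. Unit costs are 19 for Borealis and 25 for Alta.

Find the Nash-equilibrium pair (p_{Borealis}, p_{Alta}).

57.125, 59.375

Borealis's profit: π = (p_{Borealis} − 19)(167 − 3p_{Borealis} + 2p_{Alta}).
∂π/∂p_{Borealis} = 224 − 6p_{Borealis} + 2p_{Alta} = 0 ⇒ p_{Borealis} = 112/3 + (1/3)p_{Alta}.
Similarly p_{Alta} = 121/3 + (1/3)p_{Borealis}.
Plugging p_{Alta} into Borealis's best response: p_{Borealis} = 112/3 + (1/3)(121/3 + (1/3)p_{Borealis}) ⇒ (8/9)p_{Borealis} = 457/9, so p_{Borealis} = 57.125.
Then p_{Alta} = 121/3 + (1/3)·57.125 = 59.375.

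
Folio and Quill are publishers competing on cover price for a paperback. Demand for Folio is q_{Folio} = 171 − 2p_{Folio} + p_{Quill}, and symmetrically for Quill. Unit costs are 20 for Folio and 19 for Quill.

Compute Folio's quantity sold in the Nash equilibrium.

Folio's profit: π = (p_{Folio} − 20)(171 − 2p_{Folio} + p_{Quill}).
∂π/∂p_{Folio} = 211 − 4p_{Folio} + p_{Quill} = 0 ⇒ p_{Folio} = 52.75 + 0.25p_{Quill}.
Similarly p_{Quill} = 52.25 + 0.25p_{Folio}.
Plugging p_{Quill} into Folio's best response: p_{Folio} = 52.75 + 0.25(52.25 + 0.25p_{Folio}) ⇒ 0.9375p_{Folio} = 65.8125, so p_{Folio} = 70.2.
Then p_{Quill} = 52.25 + 0.25·70.2 = 69.8.
q_{Folio} = 171 − 2·70.2 + 69.8 = 100.4.

100.4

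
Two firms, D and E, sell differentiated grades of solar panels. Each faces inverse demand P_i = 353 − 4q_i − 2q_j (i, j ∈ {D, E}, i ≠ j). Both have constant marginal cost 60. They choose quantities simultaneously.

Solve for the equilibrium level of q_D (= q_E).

29.3

Firm D's profit: π = q_D(353 − 4q_D − 2q_E) − 60q_D.
∂π/∂q_D = 293 − 8q_D − 2q_E = 0 ⇒ q_D = 36.625 − 0.25q_E.
By symmetry q_E = q_D; substituting into the reaction function, 1.25q_D = 36.625 and q_D = 29.3.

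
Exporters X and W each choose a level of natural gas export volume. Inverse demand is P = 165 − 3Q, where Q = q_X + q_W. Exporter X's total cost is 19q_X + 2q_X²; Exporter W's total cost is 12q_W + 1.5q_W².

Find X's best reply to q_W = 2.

Exporter X's profit: π = q_X(165 − 3(q_X + q_W)) − 19q_X − 2q_X².
∂π/∂q_X = 146 − 10q_X − 3q_W = 0, so q_X = 14.6 − 0.3q_W.
At q_W = 2: q_X = 14.6 − 0.3·2 = 14.

14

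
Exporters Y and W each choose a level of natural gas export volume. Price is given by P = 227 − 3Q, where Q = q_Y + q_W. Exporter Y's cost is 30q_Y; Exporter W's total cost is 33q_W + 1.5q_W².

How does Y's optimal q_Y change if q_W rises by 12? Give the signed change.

Exporter Y's profit: π = q_Y(227 − 3(q_Y + q_W)) − 30q_Y.
∂π/∂q_Y = 197 − 6q_Y − 3q_W = 0, so q_Y = 197/6 − 0.5q_W.
The reaction-function slope is −0.5, so a 12-unit rise in q_W moves q_Y by −0.5 × 12 = −6. Y's best response falls — the actions are strategic substitutes.

-6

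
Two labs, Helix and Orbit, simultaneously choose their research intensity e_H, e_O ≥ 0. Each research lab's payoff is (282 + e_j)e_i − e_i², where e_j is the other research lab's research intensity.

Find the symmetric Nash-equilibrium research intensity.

Helix's payoff is (282 + e_O)e_H − e_H².
∂π/∂e_H = 282 + e_O − 2e_H = 0, so e_H = 141 + 0.5e_O.
Setting e_H = e_O in the reaction function: e_H = 141 + 0.5e_H, so e_H = 141 / 0.5 = 282.

282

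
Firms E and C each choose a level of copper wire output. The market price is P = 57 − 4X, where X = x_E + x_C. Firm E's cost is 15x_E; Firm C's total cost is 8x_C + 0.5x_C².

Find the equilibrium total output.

Firm E's profit: π = x_E(57 − 4(x_E + x_C)) − 15x_E.
∂π/∂x_E = 42 − 8x_E − 4x_C = 0, so x_E = 5.25 − 0.5x_C.
For C: ∂π/∂x_C = 49 − 9x_C − 4x_E = 0 ⇒ x_C = 49/9 − (4/9)x_E.
Plugging x_C into E's best response: x_E = 5.25 − 0.5(49/9 − (4/9)x_E) ⇒ (7/9)x_E = 91/36, so x_E = 3.25.
Then x_C = 49/9 − (4/9)·3.25 = 4.
Total output: 3.25 + 4 = 7.25.

7.25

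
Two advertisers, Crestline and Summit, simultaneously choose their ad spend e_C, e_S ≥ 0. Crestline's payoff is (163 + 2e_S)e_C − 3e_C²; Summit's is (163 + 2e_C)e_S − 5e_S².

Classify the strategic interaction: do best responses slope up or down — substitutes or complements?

strategic complements

Expanding Crestline's payoff: 163e_C + 2e_Se_C − 3e_C².
∂π/∂e_C = 163 + 2e_S − 6e_C = 0, so e_C = 163/6 + (1/3)e_S.
The best-response slope de_C/de_S = 1/3 > 0: the reaction function is upward-sloping, so the choices are strategic complements.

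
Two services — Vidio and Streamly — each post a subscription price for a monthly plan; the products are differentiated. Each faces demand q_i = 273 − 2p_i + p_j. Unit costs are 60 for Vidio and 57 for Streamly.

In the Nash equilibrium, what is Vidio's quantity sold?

Vidio's profit: π = (p_{Vidio} − 60)(273 − 2p_{Vidio} + p_{Streamly}).
∂π/∂p_{Vidio} = 393 − 4p_{Vidio} + p_{Streamly} = 0 ⇒ p_{Vidio} = 98.25 + 0.25p_{Streamly}.
Similarly p_{Streamly} = 96.75 + 0.25p_{Vidio}.
Solving the two reaction functions simultaneously: (1 − (0.25)(0.25))p_{Vidio} = 98.25 + 0.25·96.75, so 0.9375p_{Vidio} = 122.4375 and p_{Vidio} = 130.6.
Then p_{Streamly} = 96.75 + 0.25·130.6 = 129.4.
q_{Vidio} = 273 − 2·130.6 + 129.4 = 141.2.

141.2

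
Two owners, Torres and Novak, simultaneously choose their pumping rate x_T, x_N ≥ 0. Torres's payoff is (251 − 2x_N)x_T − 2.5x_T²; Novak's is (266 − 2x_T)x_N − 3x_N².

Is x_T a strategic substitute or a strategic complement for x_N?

Expanding Torres's payoff: 251x_T − 2x_Nx_T − 2.5x_T².
∂π/∂x_T = 251 − 2x_N − 5x_T = 0, so x_T = 50.2 − 0.4x_N.
The best-response slope dx_T/dx_N = −0.4 < 0: the reaction function is downward-sloping, so the choices are strategic substitutes.

strategic substitutes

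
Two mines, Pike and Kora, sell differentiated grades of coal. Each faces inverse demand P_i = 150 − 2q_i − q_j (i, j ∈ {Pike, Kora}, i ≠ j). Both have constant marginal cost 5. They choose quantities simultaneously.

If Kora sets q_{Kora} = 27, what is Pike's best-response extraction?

29.5

Mine Pike's profit: π = q_{Pike}(150 − 2q_{Pike} − q_{Kora}) − 5q_{Pike}.
∂π/∂q_{Pike} = 145 − 4q_{Pike} − q_{Kora} = 0 ⇒ q_{Pike} = 36.25 − 0.25q_{Kora}.
At q_{Kora} = 27: q_{Pike} = 36.25 − 0.25·27 = 29.5.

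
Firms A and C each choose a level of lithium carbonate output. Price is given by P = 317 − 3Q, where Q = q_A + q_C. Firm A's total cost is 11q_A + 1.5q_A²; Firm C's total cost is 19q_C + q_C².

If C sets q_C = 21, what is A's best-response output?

27

Firm A's profit: π = q_A(317 − 3(q_A + q_C)) − 11q_A − 1.5q_A².
∂π/∂q_A = 306 − 9q_A − 3q_C = 0, so q_A = 34 − (1/3)q_C.
At q_C = 21: q_A = 34 − (1/3)·21 = 27.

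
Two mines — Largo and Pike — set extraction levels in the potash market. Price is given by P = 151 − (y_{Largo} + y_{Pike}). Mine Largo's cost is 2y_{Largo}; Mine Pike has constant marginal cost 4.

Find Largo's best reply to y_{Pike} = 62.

Mine Largo's profit: π = y_{Largo}(151 − (y_{Largo} + y_{Pike})) − 2y_{Largo}.
∂π/∂y_{Largo} = 149 − 2y_{Largo} − y_{Pike} = 0, so y_{Largo} = 74.5 − 0.5y_{Pike}.
At y_{Pike} = 62: y_{Largo} = 74.5 − 0.5·62 = 43.5.

43.5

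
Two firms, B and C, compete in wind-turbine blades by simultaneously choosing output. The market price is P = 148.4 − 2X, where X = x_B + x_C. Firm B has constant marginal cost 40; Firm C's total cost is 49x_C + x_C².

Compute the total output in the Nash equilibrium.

Firm B's profit: π = x_B(148.4 − 2(x_B + x_C)) − 40x_B.
∂π/∂x_B = 108.4 − 4x_B − 2x_C = 0, so x_B = 27.1 − 0.5x_C.
For C: ∂π/∂x_C = 99.4 − 6x_C − 2x_B = 0 ⇒ x_C = 497/30 − (1/3)x_B.
Solving the two reaction functions simultaneously: (1 − (−0.5)(−1/3))x_B = 27.1 − 0.5·(497/30), so (5/6)x_B = 1129/60 and x_B = 22.58.
Then x_C = 497/30 − (1/3)·22.58 = 9.04.
Total output: 22.58 + 9.04 = 31.62.

31.62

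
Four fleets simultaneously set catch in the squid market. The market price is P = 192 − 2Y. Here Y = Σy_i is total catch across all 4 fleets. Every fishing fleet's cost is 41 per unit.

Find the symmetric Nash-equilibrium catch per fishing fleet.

A representative fishing fleet's profit is π_i = y_i(192 − 2Y) − 41y_i, with Y = y_i + Σ_{j≠i} y_j.
First-order condition: 151 − 4y_i − 2Σ_{j≠i} y_j = 0.
With identical fishing fleets, set every y_j = y: then 151 − 4y − 6y = 0, i.e. y = 151/10 = 15.1.

15.1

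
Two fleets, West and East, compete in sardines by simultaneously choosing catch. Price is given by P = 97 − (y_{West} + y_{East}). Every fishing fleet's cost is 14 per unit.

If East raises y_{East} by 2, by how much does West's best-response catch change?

Fishing fleet West's profit: π = y_{West}(97 − (y_{West} + y_{East})) − 14y_{West}.
∂π/∂y_{West} = 83 − 2y_{West} − y_{East} = 0, so y_{West} = 41.5 − 0.5y_{East}.
The reaction-function slope is −0.5, so a 2-unit rise in y_{East} moves y_{West} by −0.5 × 2 = −1. West's best response falls — the actions are strategic substitutes.

-1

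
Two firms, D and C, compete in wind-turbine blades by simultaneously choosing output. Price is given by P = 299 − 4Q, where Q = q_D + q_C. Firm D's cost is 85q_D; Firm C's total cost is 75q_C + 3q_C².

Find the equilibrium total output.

Firm D's profit: π = q_D(299 − 4(q_D + q_C)) − 85q_D.
∂π/∂q_D = 214 − 8q_D − 4q_C = 0, so q_D = 26.75 − 0.5q_C.
For C: ∂π/∂q_C = 224 − 14q_C − 4q_D = 0 ⇒ q_C = 16 − (2/7)q_D.
Solving the two reaction functions simultaneously: (1 − (−0.5)(−2/7))q_D = 26.75 − 0.5·16, so (6/7)q_D = 18.75 and q_D = 21.875.
Then q_C = 16 − (2/7)·21.875 = 9.75.
Total output: 21.875 + 9.75 = 31.625.

31.625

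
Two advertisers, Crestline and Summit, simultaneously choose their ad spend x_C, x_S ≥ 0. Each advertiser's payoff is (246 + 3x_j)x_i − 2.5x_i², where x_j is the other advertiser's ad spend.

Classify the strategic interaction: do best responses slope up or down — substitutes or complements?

strategic complements

Crestline's payoff is (246 + 3x_S)x_C − 2.5x_C².
∂π/∂x_C = 246 + 3x_S − 5x_C = 0, so x_C = 49.2 + 0.6x_S.
The best-response slope dx_C/dx_S = 0.6 > 0: the reaction function is upward-sloping, so the choices are strategic complements.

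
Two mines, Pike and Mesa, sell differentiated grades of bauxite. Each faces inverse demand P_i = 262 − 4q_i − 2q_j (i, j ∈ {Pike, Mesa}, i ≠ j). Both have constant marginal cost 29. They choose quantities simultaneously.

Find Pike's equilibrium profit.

Mine Pike's profit: π = q_{Pike}(262 − 4q_{Pike} − 2q_{Mesa}) − 29q_{Pike}.
∂π/∂q_{Pike} = 233 − 8q_{Pike} − 2q_{Mesa} = 0 ⇒ q_{Pike} = 29.125 − 0.25q_{Mesa}.
The game is symmetric, so in equilibrium q_{Mesa} = q_{Pike}: the reaction function gives 1.25q_{Pike} = 29.125, hence q_{Pike} = 23.3.
P_{Pike} = 262 − 4·23.3 − 2·23.3 = 122.2.
Profit = (122.2 − 29)·23.3 = 2171.56.

2171.56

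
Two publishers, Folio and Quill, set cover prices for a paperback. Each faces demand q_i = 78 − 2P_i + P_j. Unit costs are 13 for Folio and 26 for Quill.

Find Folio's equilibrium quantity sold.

46.8

Folio's profit: π = (P_{Folio} − 13)(78 − 2P_{Folio} + P_{Quill}).
∂π/∂P_{Folio} = 104 − 4P_{Folio} + P_{Quill} = 0 ⇒ P_{Folio} = 26 + 0.25P_{Quill}.
Similarly P_{Quill} = 32.5 + 0.25P_{Folio}.
Solving the two reaction functions simultaneously: (1 − (0.25)(0.25))P_{Folio} = 26 + 0.25·32.5, so 0.9375P_{Folio} = 34.125 and P_{Folio} = 36.4.
Then P_{Quill} = 32.5 + 0.25·36.4 = 41.6.
q_{Folio} = 78 − 2·36.4 + 41.6 = 46.8.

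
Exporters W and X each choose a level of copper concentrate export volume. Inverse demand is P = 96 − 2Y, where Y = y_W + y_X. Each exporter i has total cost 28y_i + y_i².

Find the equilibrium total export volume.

17

Exporter W's profit: π = y_W(96 − 2(y_W + y_X)) − 28y_W − y_W².
∂π/∂y_W = 68 − 6y_W − 2y_X = 0, so y_W = 34/3 − (1/3)y_X.
The game is symmetric, so in equilibrium y_X = y_W: the reaction function gives (4/3)y_W = 34/3, hence y_W = 8.5.
Total export volume: 8.5 + 8.5 = 17.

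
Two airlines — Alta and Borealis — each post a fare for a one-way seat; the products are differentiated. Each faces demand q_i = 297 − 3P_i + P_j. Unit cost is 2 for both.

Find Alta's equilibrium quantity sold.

175.8

Alta's profit: π = (P_{Alta} − 2)(297 − 3P_{Alta} + P_{Borealis}).
∂π/∂P_{Alta} = 303 − 6P_{Alta} + P_{Borealis} = 0 ⇒ P_{Alta} = 50.5 + (1/6)P_{Borealis}.
By symmetry P_{Borealis} = P_{Alta}; substituting into the reaction function, (5/6)P_{Alta} = 50.5 and P_{Alta} = 60.6.
q_{Alta} = 297 − 3·60.6 + 60.6 = 175.8.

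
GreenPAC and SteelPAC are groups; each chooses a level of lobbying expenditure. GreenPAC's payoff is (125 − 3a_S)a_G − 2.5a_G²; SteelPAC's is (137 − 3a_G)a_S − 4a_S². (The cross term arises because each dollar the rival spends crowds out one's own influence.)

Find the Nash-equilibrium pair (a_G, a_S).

Expanding GreenPAC's payoff: 125a_G − 3a_Sa_G − 2.5a_G².
∂π/∂a_G = 125 − 3a_S − 5a_G = 0, so a_G = 25 − 0.6a_S.
Likewise for SteelPAC: a_S = 17.125 − 0.375a_G.
Solving the two reaction functions simultaneously: (1 − (−0.6)(−0.375))a_G = 25 − 0.6·17.125, so 0.775a_G = 14.725 and a_G = 19.
Then a_S = 17.125 − 0.375·19 = 10.

19, 10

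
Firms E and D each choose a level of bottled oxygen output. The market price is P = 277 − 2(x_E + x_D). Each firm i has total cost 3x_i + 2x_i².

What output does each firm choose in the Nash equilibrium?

27.4

Firm E's profit: π = x_E(277 − 2(x_E + x_D)) − 3x_E − 2x_E².
∂π/∂x_E = 274 − 8x_E − 2x_D = 0, so x_E = 34.25 − 0.25x_D.
Setting x_E = x_D in the reaction function: x_E = 34.25 − 0.25x_E, so x_E = 34.25 / 1.25 = 27.4.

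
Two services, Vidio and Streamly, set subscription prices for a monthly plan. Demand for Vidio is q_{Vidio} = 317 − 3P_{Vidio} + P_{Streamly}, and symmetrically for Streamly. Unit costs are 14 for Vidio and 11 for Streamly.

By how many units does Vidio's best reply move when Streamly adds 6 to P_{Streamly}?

Vidio's profit: π = (P_{Vidio} − 14)(317 − 3P_{Vidio} + P_{Streamly}).
∂π/∂P_{Vidio} = 359 − 6P_{Vidio} + P_{Streamly} = 0 ⇒ P_{Vidio} = 359/6 + (1/6)P_{Streamly}.
The reaction-function slope is 1/6, so a 6-unit rise in P_{Streamly} moves P_{Vidio} by 1/6 × 6 = 1. Vidio's best response rises — the actions are strategic complements.

1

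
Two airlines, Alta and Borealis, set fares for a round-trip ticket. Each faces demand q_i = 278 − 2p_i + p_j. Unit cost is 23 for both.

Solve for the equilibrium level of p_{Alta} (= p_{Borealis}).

Alta's profit: π = (p_{Alta} − 23)(278 − 2p_{Alta} + p_{Borealis}).
∂π/∂p_{Alta} = 324 − 4p_{Alta} + p_{Borealis} = 0 ⇒ p_{Alta} = 81 + 0.25p_{Borealis}.
The game is symmetric, so in equilibrium p_{Borealis} = p_{Alta}: the reaction function gives 0.75p_{Alta} = 81, hence p_{Alta} = 108.

108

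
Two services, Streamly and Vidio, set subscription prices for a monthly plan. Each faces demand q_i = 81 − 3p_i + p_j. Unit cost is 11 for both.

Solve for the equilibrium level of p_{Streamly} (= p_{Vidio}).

Streamly's profit: π = (p_{Streamly} − 11)(81 − 3p_{Streamly} + p_{Vidio}).
∂π/∂p_{Streamly} = 114 − 6p_{Streamly} + p_{Vidio} = 0 ⇒ p_{Streamly} = 19 + (1/6)p_{Vidio}.
By symmetry p_{Vidio} = p_{Streamly}; substituting into the reaction function, (5/6)p_{Streamly} = 19 and p_{Streamly} = 22.8.

22.8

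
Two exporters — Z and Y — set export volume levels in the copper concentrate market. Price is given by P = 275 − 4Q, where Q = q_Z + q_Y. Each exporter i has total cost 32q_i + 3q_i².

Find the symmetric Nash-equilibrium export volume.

13.5

Exporter Z's profit: π = q_Z(275 − 4(q_Z + q_Y)) − 32q_Z − 3q_Z².
∂π/∂q_Z = 243 − 14q_Z − 4q_Y = 0, so q_Z = 243/14 − (2/7)q_Y.
The game is symmetric, so in equilibrium q_Y = q_Z: the reaction function gives (9/7)q_Z = 243/14, hence q_Z = 13.5.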